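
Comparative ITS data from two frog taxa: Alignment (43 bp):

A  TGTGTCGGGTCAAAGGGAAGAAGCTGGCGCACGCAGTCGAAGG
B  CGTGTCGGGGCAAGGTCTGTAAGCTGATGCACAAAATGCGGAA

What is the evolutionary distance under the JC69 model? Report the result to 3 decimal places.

0.667

The sequences differ at 19 of 43 sites, so p = 19/43 ≈ 0.44186.
d = −(3/4) ln(1 − 4p/3) = −0.75 ln(1 − 0.589147) = −0.75 ln(0.410853)
  = −0.75 × (-0.889520) = 0.667140 substitutions/site.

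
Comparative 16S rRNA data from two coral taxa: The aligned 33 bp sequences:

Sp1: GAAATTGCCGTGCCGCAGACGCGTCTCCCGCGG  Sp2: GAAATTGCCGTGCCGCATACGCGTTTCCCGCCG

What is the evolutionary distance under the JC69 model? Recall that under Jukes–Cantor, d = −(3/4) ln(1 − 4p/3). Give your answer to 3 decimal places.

The sequences differ at 3 of 33 sites (18, 25, 32), so p = 3/33 ≈ 0.090909.
d = −(3/4) ln(1 − 4p/3) = −0.75 ln(1 − 0.121212) = −0.75 ln(0.878788)
  = −0.75 × (-0.129212) = 0.096909 substitutions/site.

0.097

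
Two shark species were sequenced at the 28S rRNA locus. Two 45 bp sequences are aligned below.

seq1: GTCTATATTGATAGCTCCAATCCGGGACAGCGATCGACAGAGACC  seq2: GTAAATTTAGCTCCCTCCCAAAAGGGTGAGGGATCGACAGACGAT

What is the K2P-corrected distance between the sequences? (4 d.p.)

0.6043

Of 45 sites, 2 differences are transitions and 16 are transversions, so P = 2/45 ≈ 0.044444 and Q = 16/45 ≈ 0.355556.
Under the Kimura two-parameter model, d = −½ ln(1 − 2P − Q) − ¼ ln(1 − 2Q).
1 − 2P − Q = 0.555556, giving −½ ln(0.555556) = 0.293893.
1 − 2Q = 0.288888, giving −¼ ln(0.288888) = 0.310429.
d = 0.293893 + 0.310429 = 0.604322.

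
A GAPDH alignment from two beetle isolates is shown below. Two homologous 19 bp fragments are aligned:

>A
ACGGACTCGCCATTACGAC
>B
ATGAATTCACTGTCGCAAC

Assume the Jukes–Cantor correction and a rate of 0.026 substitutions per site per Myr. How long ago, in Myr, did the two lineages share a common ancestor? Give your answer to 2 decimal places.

The sequences differ at 9 of 19 sites (2, 4, 6, 9, 11, 12, 14, 15, 17), so p = 9/19 ≈ 0.473684.
d = −(3/4) ln(1 − 4p/3) = −0.75 ln(1 − 0.631579) = −0.75 ln(0.368421)
  = −0.75 × (-0.998529) = 0.748897 substitutions/site.
Under a molecular clock d = 2μt, so t = d/(2μ) = 0.748897 / (2 × 0.026) = 14.40 Myr.

14.40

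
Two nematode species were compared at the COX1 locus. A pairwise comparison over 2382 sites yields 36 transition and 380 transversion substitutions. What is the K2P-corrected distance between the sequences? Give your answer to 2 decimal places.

P = 36/2382 ≈ 0.015113 and Q = 380/2382 ≈ 0.15953.
Under the Kimura two-parameter model, d = −½ ln(1 − 2P − Q) − ¼ ln(1 − 2Q).
1 − 2P − Q = 0.810244, giving −½ ln(0.810244) = 0.105210.
1 − 2Q = 0.68094, giving −¼ ln(0.68094) = 0.096070.
d = 0.105210 + 0.096070 = 0.201280.

0.20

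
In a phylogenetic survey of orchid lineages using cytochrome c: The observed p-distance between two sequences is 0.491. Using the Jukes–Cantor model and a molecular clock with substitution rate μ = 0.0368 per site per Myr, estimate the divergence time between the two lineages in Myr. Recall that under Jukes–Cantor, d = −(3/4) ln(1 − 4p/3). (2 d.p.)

10.83

d = −(3/4) ln(1 − 4p/3) = −0.75 ln(1 − 0.654667) = −0.75 ln(0.345333)
  = −0.75 × (-1.063246) = 0.797435 substitutions/site.
Under a molecular clock d = 2μt, so t = d/(2μ) = 0.797435 / (2 × 0.0368) = 10.83 Myr.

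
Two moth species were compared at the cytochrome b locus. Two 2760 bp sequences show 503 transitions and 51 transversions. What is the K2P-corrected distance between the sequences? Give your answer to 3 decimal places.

P = 503/2760 ≈ 0.182246 and Q = 51/2760 ≈ 0.018478.
Under the Kimura two-parameter model, d = −½ ln(1 − 2P − Q) − ¼ ln(1 − 2Q).
1 − 2P − Q = 0.61703, giving −½ ln(0.61703) = 0.241419.
1 − 2Q = 0.963044, giving −¼ ln(0.963044) = 0.009414.
d = 0.241419 + 0.009414 = 0.250833.

0.251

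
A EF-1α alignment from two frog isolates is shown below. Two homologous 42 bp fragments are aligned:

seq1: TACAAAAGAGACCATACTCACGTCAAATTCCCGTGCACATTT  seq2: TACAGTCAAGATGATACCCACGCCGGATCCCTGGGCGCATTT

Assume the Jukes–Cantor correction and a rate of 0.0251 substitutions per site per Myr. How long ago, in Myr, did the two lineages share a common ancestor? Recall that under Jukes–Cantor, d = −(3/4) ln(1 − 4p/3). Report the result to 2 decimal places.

The sequences differ at 14 of 42 sites, so p = 14/42 ≈ 0.333333.
d = −(3/4) ln(1 − 4p/3) = −0.75 ln(1 − 0.444444) = −0.75 ln(0.555556)
  = −0.75 × (-0.587786) = 0.440840 substitutions/site.
Under a molecular clock d = 2μt, so t = d/(2μ) = 0.440840 / (2 × 0.0251) = 8.78 Myr.

8.78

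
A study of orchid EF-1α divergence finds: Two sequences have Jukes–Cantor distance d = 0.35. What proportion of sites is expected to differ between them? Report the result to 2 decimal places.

0.28

p = (3/4)(1 − e^(−4d/3)) = 0.75 × (1 − e^(-0.466667)) = 0.75 × (1 − 0.627089) = 0.279683.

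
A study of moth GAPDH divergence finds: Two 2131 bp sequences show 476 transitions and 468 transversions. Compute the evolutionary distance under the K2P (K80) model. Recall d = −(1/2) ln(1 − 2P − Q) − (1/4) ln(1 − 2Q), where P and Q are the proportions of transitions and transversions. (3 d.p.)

P = 476/2131 ≈ 0.223369 and Q = 468/2131 ≈ 0.219615.
Under the Kimura two-parameter model, d = −½ ln(1 − 2P − Q) − ¼ ln(1 − 2Q).
1 − 2P − Q = 0.333647, giving −½ ln(0.333647) = 0.548836.
1 − 2Q = 0.56077, giving −¼ ln(0.56077) = 0.144611.
d = 0.548836 + 0.144611 = 0.693447.

0.693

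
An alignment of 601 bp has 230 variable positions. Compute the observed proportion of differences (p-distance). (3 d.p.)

p = 230/601 = 0.382695… ≈ 0.383 (to 3 d.p.).

0.383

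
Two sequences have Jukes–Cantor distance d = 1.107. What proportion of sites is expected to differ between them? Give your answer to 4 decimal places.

p = (3/4)(1 − e^(−4d/3)) = 0.75 × (1 − e^(-1.476)) = 0.75 × (1 − 0.228550) = 0.578588.

0.5786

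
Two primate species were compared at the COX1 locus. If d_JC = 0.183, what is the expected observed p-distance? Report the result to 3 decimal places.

p = (3/4)(1 − e^(−4d/3)) = 0.75 × (1 − e^(-0.244)) = 0.75 × (1 − 0.783488) = 0.162384.

0.162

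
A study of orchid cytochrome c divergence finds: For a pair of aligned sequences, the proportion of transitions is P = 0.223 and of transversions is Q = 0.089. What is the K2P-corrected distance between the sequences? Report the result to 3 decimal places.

Under the Kimura two-parameter model, d = −½ ln(1 − 2P − Q) − ¼ ln(1 − 2Q).
1 − 2P − Q = 0.465, giving −½ ln(0.465) = 0.382859.
1 − 2Q = 0.822, giving −¼ ln(0.822) = 0.049004.
d = 0.382859 + 0.049004 = 0.431863.

0.432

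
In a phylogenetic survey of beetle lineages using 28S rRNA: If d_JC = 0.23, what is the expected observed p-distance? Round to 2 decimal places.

0.20

p = (3/4)(1 − e^(−4d/3)) = 0.75 × (1 − e^(-0.306667)) = 0.75 × (1 − 0.735896) = 0.198078.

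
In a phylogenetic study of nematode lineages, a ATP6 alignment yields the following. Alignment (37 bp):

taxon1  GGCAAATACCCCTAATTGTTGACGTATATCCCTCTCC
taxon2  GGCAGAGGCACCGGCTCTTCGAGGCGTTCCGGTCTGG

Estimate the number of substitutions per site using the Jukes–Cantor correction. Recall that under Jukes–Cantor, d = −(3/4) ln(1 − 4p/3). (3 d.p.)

0.866

The sequences differ at 19 of 37 sites, so p = 19/37 ≈ 0.513514.
d = −(3/4) ln(1 − 4p/3) = −0.75 ln(1 − 0.684685) = −0.75 ln(0.315315)
  = −0.75 × (-1.154183) = 0.865637 substitutions/site.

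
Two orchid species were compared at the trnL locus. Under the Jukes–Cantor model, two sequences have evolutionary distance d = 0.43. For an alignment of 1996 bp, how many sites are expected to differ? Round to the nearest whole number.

Invert JC69: p = (3/4)(1 − e^(−4d/3)) = 0.75 × (1 − e^(-0.573333)) = 0.75 × (1 − 0.563644) = 0.327267.
Expected differing sites = pL ≈ 0.327267 × 1996 = 653.224932 ≈ 653.

653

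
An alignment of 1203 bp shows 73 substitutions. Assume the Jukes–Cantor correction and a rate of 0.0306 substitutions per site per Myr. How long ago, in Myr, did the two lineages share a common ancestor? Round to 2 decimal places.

p = 73/1203 ≈ 0.060682.
d = −(3/4) ln(1 − 4p/3) = −0.75 ln(1 − 0.080909) = −0.75 ln(0.919091)
  = −0.75 × (-0.084370) = 0.063278 substitutions/site.
Under a molecular clock d = 2μt, so t = d/(2μ) = 0.063278 / (2 × 0.0306) = 1.03 Myr.

1.03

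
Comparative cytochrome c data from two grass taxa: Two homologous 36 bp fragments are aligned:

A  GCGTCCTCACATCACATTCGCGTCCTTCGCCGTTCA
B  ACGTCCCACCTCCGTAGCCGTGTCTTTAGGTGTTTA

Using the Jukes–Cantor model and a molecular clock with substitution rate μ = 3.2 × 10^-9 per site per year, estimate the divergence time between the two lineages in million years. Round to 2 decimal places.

105.23

The sequences differ at 16 of 36 sites, so p = 16/36 ≈ 0.444444.
d = −(3/4) ln(1 − 4p/3) = −0.75 ln(1 − 0.592592) = −0.75 ln(0.407408)
  = −0.75 × (-0.897940) = 0.673455 substitutions/site.
Under a molecular clock d = 2μt, so t = d/(2μ) = 0.673455 / (2 × 3.2 × 10^-9) = 105.23 million years.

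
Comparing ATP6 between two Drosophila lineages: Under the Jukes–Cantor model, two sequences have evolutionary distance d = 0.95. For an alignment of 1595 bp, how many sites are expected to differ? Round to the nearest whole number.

Invert JC69: p = (3/4)(1 − e^(−4d/3)) = 0.75 × (1 − e^(-1.266667)) = 0.75 × (1 − 0.281769) = 0.538673.
Expected differing sites = pL ≈ 0.538673 × 1595 = 859.183435 ≈ 859.

859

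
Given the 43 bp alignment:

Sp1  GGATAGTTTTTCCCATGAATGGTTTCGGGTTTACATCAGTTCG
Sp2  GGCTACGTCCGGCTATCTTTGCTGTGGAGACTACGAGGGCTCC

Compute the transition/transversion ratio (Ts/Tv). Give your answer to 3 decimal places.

Transitions are A↔G and C↔T; transversions are all other mismatches.
Transitions: 8. Transversions: 15.
R = 8/15 = 0.533333… ≈ 0.533 (to 3 d.p.).

0.533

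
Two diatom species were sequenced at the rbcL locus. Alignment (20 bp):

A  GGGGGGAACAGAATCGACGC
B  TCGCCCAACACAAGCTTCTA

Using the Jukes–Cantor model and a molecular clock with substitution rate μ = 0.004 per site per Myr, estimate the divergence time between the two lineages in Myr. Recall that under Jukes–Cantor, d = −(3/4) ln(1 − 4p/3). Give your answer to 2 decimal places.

123.91

The sequences differ at 11 of 20 sites, so p = 11/20 = 0.55.
d = −(3/4) ln(1 − 4p/3) = −0.75 ln(1 − 0.733333) = −0.75 ln(0.266667)
  = −0.75 × (-1.321755) = 0.991316 substitutions/site.
Under a molecular clock d = 2μt, so t = d/(2μ) = 0.991316 / (2 × 0.004) = 123.91 Myr.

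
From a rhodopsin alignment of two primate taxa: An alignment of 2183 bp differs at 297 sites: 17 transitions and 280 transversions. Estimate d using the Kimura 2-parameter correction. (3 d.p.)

0.152

P = 17/2183 ≈ 0.007787 and Q = 280/2183 ≈ 0.128264.
Under the Kimura two-parameter model, d = −½ ln(1 − 2P − Q) − ¼ ln(1 − 2Q).
1 − 2P − Q = 0.856162, giving −½ ln(0.856162) = 0.077648.
1 − 2Q = 0.743472, giving −¼ ln(0.743472) = 0.074106.
d = 0.077648 + 0.074106 = 0.151754.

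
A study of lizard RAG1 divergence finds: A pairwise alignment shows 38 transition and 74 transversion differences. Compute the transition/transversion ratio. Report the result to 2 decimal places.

R = 38/74 = 0.513513… ≈ 0.51 (to 2 d.p.).

0.51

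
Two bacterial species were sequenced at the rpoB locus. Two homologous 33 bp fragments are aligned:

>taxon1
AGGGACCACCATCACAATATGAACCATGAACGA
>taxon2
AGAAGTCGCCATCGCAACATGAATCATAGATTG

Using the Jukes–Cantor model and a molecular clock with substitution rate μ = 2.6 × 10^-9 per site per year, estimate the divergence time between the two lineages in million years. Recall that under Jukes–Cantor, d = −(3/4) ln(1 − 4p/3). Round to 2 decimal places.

107.45

The sequences differ at 13 of 33 sites, so p = 13/33 ≈ 0.393939.
d = −(3/4) ln(1 − 4p/3) = −0.75 ln(1 − 0.525252) = −0.75 ln(0.474748)
  = −0.75 × (-0.744971) = 0.558728 substitutions/site.
Under a molecular clock d = 2μt, so t = d/(2μ) = 0.558728 / (2 × 2.6 × 10^-9) = 107.45 million years.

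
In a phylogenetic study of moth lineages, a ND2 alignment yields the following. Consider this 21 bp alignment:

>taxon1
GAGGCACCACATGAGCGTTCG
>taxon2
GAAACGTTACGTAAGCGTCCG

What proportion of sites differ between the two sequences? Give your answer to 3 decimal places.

0.381

The sequences differ at 8 of 21 positions (sites 3, 4, 6, 7, 8, 11, 13, 19).
p = 8/21 = 0.380952… ≈ 0.381 (to 3 d.p.).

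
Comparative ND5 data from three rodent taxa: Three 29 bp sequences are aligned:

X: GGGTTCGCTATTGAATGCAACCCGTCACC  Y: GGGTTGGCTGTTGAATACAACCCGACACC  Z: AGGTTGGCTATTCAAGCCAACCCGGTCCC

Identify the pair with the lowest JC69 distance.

X–Y: 4/29 differ, p = 0.138, d = 0.152.
X–Z: 8/29 differ, p = 0.276, d = 0.344.
Y–Z: 8/29 differ, p = 0.276, d = 0.344.
The smallest distance is between X and Y.

X and Y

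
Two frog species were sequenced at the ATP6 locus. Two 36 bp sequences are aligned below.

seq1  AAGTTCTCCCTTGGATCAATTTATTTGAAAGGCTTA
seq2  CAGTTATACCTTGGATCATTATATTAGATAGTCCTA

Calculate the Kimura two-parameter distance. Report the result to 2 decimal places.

0.31

Of 36 sites, 1 differences are transitions and 8 are transversions, so P = 1/36 ≈ 0.027778 and Q = 8/36 ≈ 0.222222.
Under the Kimura two-parameter model, d = −½ ln(1 − 2P − Q) − ¼ ln(1 − 2Q).
1 − 2P − Q = 0.722222, giving −½ ln(0.722222) = 0.162711.
1 − 2Q = 0.555556, giving −¼ ln(0.555556) = 0.146946.
d = 0.162711 + 0.146946 = 0.309657.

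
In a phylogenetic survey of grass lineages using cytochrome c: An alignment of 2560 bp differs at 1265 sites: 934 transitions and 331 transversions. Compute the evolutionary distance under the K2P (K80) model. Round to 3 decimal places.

1.054

P = 934/2560 ≈ 0.364844 and Q = 331/2560 ≈ 0.129297.
Under the Kimura two-parameter model, d = −½ ln(1 − 2P − Q) − ¼ ln(1 − 2Q).
1 − 2P − Q = 0.141015, giving −½ ln(0.141015) = 0.979445.
1 − 2Q = 0.741406, giving −¼ ln(0.741406) = 0.074802.
d = 0.979445 + 0.074802 = 1.054247.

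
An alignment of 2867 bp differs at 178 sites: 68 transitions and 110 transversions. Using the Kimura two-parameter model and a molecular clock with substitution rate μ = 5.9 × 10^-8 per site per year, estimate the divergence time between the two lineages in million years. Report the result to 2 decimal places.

P = 68/2867 ≈ 0.023718 and Q = 110/2867 ≈ 0.038368.
Under the Kimura two-parameter model, d = −½ ln(1 − 2P − Q) − ¼ ln(1 − 2Q).
1 − 2P − Q = 0.914196, giving −½ ln(0.914196) = 0.044855.
1 − 2Q = 0.923264, giving −¼ ln(0.923264) = 0.019960.
d = 0.044855 + 0.019960 = 0.064815.
Under a molecular clock d = 2μt, so t = d/(2μ) = 0.064815 / (2 × 5.9 × 10^-8) = 0.55 million years.

0.55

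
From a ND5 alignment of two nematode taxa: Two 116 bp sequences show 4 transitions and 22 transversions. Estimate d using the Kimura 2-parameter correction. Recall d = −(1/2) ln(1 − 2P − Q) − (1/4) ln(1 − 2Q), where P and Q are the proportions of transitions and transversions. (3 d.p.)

P = 4/116 ≈ 0.034483 and Q = 22/116 ≈ 0.189655.
Under the Kimura two-parameter model, d = −½ ln(1 − 2P − Q) − ¼ ln(1 − 2Q).
1 − 2P − Q = 0.741379, giving −½ ln(0.741379) = 0.149622.
1 − 2Q = 0.62069, giving −¼ ln(0.62069) = 0.119231.
d = 0.149622 + 0.119231 = 0.268853.

0.269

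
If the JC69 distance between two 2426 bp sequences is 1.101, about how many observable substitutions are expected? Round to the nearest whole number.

1400

Invert JC69: p = (3/4)(1 − e^(−4d/3)) = 0.75 × (1 − e^(-1.468)) = 0.75 × (1 − 0.230386) = 0.577211.
Expected differing sites = pL ≈ 0.577211 × 2426 = 1400.313886 ≈ 1400.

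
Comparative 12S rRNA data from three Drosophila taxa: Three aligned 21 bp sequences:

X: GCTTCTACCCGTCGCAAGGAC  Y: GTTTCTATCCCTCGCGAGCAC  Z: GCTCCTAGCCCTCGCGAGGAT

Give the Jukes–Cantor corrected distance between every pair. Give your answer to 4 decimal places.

X–Y: 5/21 sites differ → p ≈ 0.238095, d = −0.75 ln(1 − 0.31746) = 0.286451 ≈ 0.2865.
X–Z: 5/21 sites differ → p ≈ 0.238095, d = −0.75 ln(1 − 0.31746) = 0.286451 ≈ 0.2865.
Y–Z: 5/21 sites differ → p ≈ 0.238095, d = −0.75 ln(1 − 0.31746) = 0.286451 ≈ 0.2865.

d(X,Y) = 0.2865, d(X,Z) = 0.2865, d(Y,Z) = 0.2865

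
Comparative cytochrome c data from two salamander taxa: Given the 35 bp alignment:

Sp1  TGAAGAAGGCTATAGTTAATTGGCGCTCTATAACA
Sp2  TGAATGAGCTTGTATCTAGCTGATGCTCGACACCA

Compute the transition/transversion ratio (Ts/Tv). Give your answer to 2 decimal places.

1.80

Transitions are A↔G and C↔T; transversions are all other mismatches.
Transitions: 9. Transversions: 5.
R = 9/5 = 1.80.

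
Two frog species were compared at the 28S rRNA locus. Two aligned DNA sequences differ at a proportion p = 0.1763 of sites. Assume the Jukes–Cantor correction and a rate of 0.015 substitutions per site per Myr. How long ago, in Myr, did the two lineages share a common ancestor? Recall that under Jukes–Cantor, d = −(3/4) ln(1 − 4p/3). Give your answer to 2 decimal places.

d = −(3/4) ln(1 − 4p/3) = −0.75 ln(1 − 0.235067) = −0.75 ln(0.764933)
  = −0.75 × (-0.267967) = 0.200975 substitutions/site.
Under a molecular clock d = 2μt, so t = d/(2μ) = 0.200975 / (2 × 0.015) = 6.70 Myr.

6.70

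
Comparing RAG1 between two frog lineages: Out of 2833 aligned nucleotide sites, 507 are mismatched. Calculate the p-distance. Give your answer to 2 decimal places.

0.18

p = 507/2833 = 0.178962… ≈ 0.18 (to 2 d.p.).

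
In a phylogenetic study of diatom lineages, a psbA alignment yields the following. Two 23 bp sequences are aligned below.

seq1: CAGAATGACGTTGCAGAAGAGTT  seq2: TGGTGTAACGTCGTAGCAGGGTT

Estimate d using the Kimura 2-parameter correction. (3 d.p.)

0.643

Of 23 sites, 7 differences are transitions and 2 are transversions, so P = 7/23 ≈ 0.304348 and Q = 2/23 ≈ 0.086957.
Under the Kimura two-parameter model, d = −½ ln(1 − 2P − Q) − ¼ ln(1 − 2Q).
1 − 2P − Q = 0.304347, giving −½ ln(0.304347) = 0.594793.
1 − 2Q = 0.826086, giving −¼ ln(0.826086) = 0.047764.
d = 0.594793 + 0.047764 = 0.642557.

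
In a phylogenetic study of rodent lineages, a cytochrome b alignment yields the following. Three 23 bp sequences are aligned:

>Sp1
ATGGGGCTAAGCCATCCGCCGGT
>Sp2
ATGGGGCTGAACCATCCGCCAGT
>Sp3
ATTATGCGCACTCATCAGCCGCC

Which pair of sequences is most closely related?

Sp1 and Sp2

Sp1–Sp2: 3/23 differ, p = 0.130, d = 0.143.
Sp1–Sp3: 10/23 differ, p = 0.435, d = 0.650.
Sp2–Sp3: 11/23 differ, p = 0.478, d = 0.761.
The smallest distance is between Sp1 and Sp2.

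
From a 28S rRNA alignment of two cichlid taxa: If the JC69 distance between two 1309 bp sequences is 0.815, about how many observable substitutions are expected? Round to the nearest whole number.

Invert JC69: p = (3/4)(1 − e^(−4d/3)) = 0.75 × (1 − e^(-1.086667)) = 0.75 × (1 − 0.337339) = 0.496996.
Expected differing sites = pL ≈ 0.496996 × 1309 = 650.567764 ≈ 651.

651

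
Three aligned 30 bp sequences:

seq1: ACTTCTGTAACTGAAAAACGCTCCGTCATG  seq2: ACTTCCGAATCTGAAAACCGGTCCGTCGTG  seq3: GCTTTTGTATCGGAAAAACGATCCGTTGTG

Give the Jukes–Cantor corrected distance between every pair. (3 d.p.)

seq1–seq2: 6/30 sites differ → p = 0.2, d = −0.75 ln(1 − 0.266667) = 0.232617 ≈ 0.233.
seq1–seq3: 7/30 sites differ → p ≈ 0.233333, d = −0.75 ln(1 − 0.311111) = 0.279506 ≈ 0.280.
seq2–seq3: 8/30 sites differ → p ≈ 0.266667, d = −0.75 ln(1 − 0.355556) = 0.329526 ≈ 0.330.

d(seq1,seq2) = 0.233, d(seq1,seq3) = 0.280, d(seq2,seq3) = 0.330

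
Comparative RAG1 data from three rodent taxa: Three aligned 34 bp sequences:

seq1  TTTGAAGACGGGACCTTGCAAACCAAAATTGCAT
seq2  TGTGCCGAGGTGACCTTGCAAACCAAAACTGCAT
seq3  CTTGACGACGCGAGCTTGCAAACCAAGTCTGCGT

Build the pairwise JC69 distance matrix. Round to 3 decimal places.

seq1–seq2: 6/34 sites differ → p ≈ 0.176471, d = −0.75 ln(1 − 0.235295) = 0.201199 ≈ 0.201.
seq1–seq3: 8/34 sites differ → p ≈ 0.235294, d = −0.75 ln(1 − 0.313725) = 0.282358 ≈ 0.282.
seq2–seq3: 9/34 sites differ → p ≈ 0.264706, d = −0.75 ln(1 − 0.352941) = 0.326488 ≈ 0.326.

d(seq1,seq2) = 0.201, d(seq1,seq3) = 0.282, d(seq2,seq3) = 0.326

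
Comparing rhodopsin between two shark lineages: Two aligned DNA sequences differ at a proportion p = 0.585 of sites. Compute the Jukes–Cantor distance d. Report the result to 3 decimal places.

1.136

d = −(3/4) ln(1 − 4p/3) = −0.75 ln(1 − 0.78) = −0.75 ln(0.22)
  = −0.75 × (-1.514128) = 1.135596 substitutions/site.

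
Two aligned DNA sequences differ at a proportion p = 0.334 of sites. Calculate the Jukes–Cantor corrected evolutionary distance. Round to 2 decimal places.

0.44

d = −(3/4) ln(1 − 4p/3) = −0.75 ln(1 − 0.445333) = −0.75 ln(0.554667)
  = −0.75 × (-0.589387) = 0.442040 substitutions/site.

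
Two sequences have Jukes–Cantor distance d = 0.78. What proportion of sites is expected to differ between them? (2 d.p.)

0.48

p = (3/4)(1 − e^(−4d/3)) = 0.75 × (1 − e^(-1.04)) = 0.75 × (1 − 0.353455) = 0.484909.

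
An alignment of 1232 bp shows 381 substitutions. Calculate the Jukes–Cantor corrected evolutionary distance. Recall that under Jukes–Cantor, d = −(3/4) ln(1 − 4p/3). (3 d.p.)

p = 381/1232 ≈ 0.309253.
d = −(3/4) ln(1 − 4p/3) = −0.75 ln(1 − 0.412337) = −0.75 ln(0.587663)
  = −0.75 × (-0.531602) = 0.398702 substitutions/site.

0.399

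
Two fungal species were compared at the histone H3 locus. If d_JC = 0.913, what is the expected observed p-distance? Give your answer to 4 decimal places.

p = (3/4)(1 − e^(−4d/3)) = 0.75 × (1 − e^(-1.217333)) = 0.75 × (1 − 0.296019) = 0.527986.

0.5280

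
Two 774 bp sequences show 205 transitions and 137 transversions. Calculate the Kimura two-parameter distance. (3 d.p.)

0.723

P = 205/774 ≈ 0.264858 and Q = 137/774 ≈ 0.177003.
Under the Kimura two-parameter model, d = −½ ln(1 − 2P − Q) − ¼ ln(1 − 2Q).
1 − 2P − Q = 0.293281, giving −½ ln(0.293281) = 0.613312.
1 − 2Q = 0.645994, giving −¼ ln(0.645994) = 0.109241.
d = 0.613312 + 0.109241 = 0.722553.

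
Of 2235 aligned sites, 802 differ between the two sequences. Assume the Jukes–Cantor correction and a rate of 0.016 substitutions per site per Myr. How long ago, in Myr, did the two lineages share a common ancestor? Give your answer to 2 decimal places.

15.26

p = 802/2235 ≈ 0.358837.
d = −(3/4) ln(1 − 4p/3) = −0.75 ln(1 − 0.478449) = −0.75 ln(0.521551)
  = −0.75 × (-0.650948) = 0.488211 substitutions/site.
Under a molecular clock d = 2μt, so t = d/(2μ) = 0.488211 / (2 × 0.016) = 15.26 Myr.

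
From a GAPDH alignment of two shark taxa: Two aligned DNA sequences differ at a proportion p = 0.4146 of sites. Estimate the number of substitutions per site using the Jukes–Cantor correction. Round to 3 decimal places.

d = −(3/4) ln(1 − 4p/3) = −0.75 ln(1 − 0.5528) = −0.75 ln(0.4472)
  = −0.75 × (-0.804749) = 0.603562 substitutions/site.

0.604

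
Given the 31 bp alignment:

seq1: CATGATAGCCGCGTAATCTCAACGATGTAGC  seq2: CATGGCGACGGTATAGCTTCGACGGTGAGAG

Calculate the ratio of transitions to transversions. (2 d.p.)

4.33

Transitions are A↔G and C↔T; transversions are all other mismatches.
Transitions: 13. Transversions: 3.
R = 13/3 = 4.333333… ≈ 4.33 (to 2 d.p.).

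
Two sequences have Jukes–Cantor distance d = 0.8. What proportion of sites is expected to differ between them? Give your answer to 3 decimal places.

0.492

p = (3/4)(1 − e^(−4d/3)) = 0.75 × (1 − e^(-1.066667)) = 0.75 × (1 − 0.344154) = 0.491885.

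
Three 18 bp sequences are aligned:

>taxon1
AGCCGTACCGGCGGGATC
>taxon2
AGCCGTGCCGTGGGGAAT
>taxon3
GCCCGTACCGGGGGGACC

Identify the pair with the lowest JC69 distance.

taxon1–taxon2: 5/18 differ, p = 0.278, d = 0.347.
taxon1–taxon3: 4/18 differ, p = 0.222, d = 0.264.
taxon2–taxon3: 6/18 differ, p = 0.333, d = 0.441.
The smallest distance is between taxon1 and taxon3.

taxon1 and taxon3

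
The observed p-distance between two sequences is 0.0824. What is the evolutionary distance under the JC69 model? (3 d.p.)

0.087

d = −(3/4) ln(1 − 4p/3) = −0.75 ln(1 − 0.109867) = −0.75 ln(0.890133)
  = −0.75 × (-0.116384) = 0.087288 substitutions/site.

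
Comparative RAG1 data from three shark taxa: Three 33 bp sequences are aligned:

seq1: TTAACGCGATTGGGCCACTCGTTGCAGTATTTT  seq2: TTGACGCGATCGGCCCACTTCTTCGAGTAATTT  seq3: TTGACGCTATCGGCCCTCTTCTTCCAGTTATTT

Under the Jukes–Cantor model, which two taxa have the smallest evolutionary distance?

seq2 and seq3

seq1–seq2: 8/33 differ, p = 0.242, d = 0.293.
seq1–seq3: 10/33 differ, p = 0.303, d = 0.388.
seq2–seq3: 4/33 differ, p = 0.121, d = 0.132.
The smallest distance is between seq2 and seq3.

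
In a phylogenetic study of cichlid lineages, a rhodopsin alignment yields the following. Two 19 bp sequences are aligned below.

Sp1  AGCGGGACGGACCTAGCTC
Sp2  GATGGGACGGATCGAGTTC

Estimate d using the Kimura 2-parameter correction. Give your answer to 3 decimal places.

0.460

Of 19 sites, 5 differences are transitions and 1 are transversions, so P = 5/19 ≈ 0.263158 and Q = 1/19 ≈ 0.052632.
Under the Kimura two-parameter model, d = −½ ln(1 − 2P − Q) − ¼ ln(1 − 2Q).
1 − 2P − Q = 0.421052, giving −½ ln(0.421052) = 0.432499.
1 − 2Q = 0.894736, giving −¼ ln(0.894736) = 0.027807.
d = 0.432499 + 0.027807 = 0.460306.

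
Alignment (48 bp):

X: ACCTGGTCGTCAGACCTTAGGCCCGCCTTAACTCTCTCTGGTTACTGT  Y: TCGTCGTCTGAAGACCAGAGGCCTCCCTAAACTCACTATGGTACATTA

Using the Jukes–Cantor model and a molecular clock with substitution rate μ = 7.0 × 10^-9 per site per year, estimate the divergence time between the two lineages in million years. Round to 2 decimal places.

37.13

The sequences differ at 18 of 48 sites, so p = 18/48 = 0.375.
d = −(3/4) ln(1 − 4p/3) = −0.75 ln(1 − 0.5) = −0.75 ln(0.5)
  = −0.75 × (-0.693147) = 0.519860 substitutions/site.
Under a molecular clock d = 2μt, so t = d/(2μ) = 0.519860 / (2 × 7.0 × 10^-9) = 37.13 million years.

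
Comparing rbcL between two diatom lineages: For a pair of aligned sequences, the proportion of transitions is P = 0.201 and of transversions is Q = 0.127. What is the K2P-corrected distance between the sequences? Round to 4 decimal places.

0.4497

Under the Kimura two-parameter model, d = −½ ln(1 − 2P − Q) − ¼ ln(1 − 2Q).
1 − 2P − Q = 0.471, giving −½ ln(0.471) = 0.376449.
1 − 2Q = 0.746, giving −¼ ln(0.746) = 0.073257.
d = 0.376449 + 0.073257 = 0.449706.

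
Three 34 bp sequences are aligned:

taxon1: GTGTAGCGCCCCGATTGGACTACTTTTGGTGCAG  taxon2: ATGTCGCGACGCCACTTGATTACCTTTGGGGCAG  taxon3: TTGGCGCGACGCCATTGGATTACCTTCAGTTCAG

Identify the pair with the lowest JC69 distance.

taxon2 and taxon3

taxon1–taxon2: 10/34 differ, p = 0.294, d = 0.373.
taxon1–taxon3: 11/34 differ, p = 0.324, d = 0.423.
taxon2–taxon3: 8/34 differ, p = 0.235, d = 0.282.
The smallest distance is between taxon2 and taxon3.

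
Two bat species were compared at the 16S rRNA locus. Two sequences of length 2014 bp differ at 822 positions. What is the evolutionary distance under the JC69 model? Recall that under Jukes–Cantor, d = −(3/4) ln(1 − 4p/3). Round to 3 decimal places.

0.589

p = 822/2014 ≈ 0.408143.
d = −(3/4) ln(1 − 4p/3) = −0.75 ln(1 − 0.544191) = −0.75 ln(0.455809)
  = −0.75 × (-0.785681) = 0.589261 substitutions/site.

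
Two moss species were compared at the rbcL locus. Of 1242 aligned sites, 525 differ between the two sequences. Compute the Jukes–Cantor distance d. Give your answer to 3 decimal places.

p = 525/1242 ≈ 0.422705.
d = −(3/4) ln(1 − 4p/3) = −0.75 ln(1 − 0.563607) = −0.75 ln(0.436393)
  = −0.75 × (-0.829212) = 0.621909 substitutions/site.

0.622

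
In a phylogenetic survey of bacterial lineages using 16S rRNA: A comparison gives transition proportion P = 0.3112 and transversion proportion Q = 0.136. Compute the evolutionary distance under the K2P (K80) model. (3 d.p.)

0.790

Under the Kimura two-parameter model, d = −½ ln(1 − 2P − Q) − ¼ ln(1 − 2Q).
1 − 2P − Q = 0.2416, giving −½ ln(0.2416) = 0.710236.
1 − 2Q = 0.728, giving −¼ ln(0.728) = 0.079364.
d = 0.710236 + 0.079364 = 0.789600.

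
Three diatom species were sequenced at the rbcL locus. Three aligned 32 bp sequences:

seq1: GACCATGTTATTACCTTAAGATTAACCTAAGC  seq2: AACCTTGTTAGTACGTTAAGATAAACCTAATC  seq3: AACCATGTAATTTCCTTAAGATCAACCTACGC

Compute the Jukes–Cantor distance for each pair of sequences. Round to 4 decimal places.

d(seq1,seq2) = 0.2158, d(seq1,seq3) = 0.1752, d(seq2,seq3) = 0.3041

seq1–seq2: 6/32 sites differ → p = 0.1875, d = −0.75 ln(1 − 0.25) = 0.215762 ≈ 0.2158.
seq1–seq3: 5/32 sites differ → p = 0.15625, d = −0.75 ln(1 − 0.208333) = 0.175211 ≈ 0.1752.
seq2–seq3: 8/32 sites differ → p = 0.25, d = −0.75 ln(1 − 0.333333) = 0.304098 ≈ 0.3041.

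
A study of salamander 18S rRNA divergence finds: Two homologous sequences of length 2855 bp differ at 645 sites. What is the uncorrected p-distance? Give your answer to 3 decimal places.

0.226

p = 645/2855 = 0.225919… ≈ 0.226 (to 3 d.p.).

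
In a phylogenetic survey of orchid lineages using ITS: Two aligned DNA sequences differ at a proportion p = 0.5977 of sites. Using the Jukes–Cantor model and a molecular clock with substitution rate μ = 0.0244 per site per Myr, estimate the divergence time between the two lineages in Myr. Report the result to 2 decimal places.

24.50

d = −(3/4) ln(1 − 4p/3) = −0.75 ln(1 − 0.796933) = −0.75 ln(0.203067)
  = −0.75 × (-1.594219) = 1.195664 substitutions/site.
Under a molecular clock d = 2μt, so t = d/(2μ) = 1.195664 / (2 × 0.0244) = 24.50 Myr.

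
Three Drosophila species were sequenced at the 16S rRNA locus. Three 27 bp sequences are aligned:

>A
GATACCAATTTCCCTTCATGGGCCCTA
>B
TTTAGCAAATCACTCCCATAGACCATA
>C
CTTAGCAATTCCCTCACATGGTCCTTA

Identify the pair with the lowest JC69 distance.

A–B: 12/27 differ, p = 0.444, d = 0.673.
A–C: 9/27 differ, p = 0.333, d = 0.441.
B–C: 7/27 differ, p = 0.259, d = 0.318.
The smallest distance is between B and C.

B and C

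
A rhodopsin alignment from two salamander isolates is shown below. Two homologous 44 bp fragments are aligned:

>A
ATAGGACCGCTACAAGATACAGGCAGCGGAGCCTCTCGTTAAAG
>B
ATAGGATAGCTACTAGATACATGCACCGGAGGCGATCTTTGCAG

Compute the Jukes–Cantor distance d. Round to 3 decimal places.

0.304

The sequences differ at 11 of 44 sites, so p = 11/44 = 0.25.
d = −(3/4) ln(1 − 4p/3) = −0.75 ln(1 − 0.333333) = −0.75 ln(0.666667)
  = −0.75 × (-0.405465) = 0.304099 substitutions/site.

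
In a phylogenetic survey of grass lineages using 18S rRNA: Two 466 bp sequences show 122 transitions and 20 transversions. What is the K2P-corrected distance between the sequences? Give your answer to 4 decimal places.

0.4404

P = 122/466 ≈ 0.261803 and Q = 20/466 ≈ 0.042918.
Under the Kimura two-parameter model, d = −½ ln(1 − 2P − Q) − ¼ ln(1 − 2Q).
1 − 2P − Q = 0.433476, giving −½ ln(0.433476) = 0.417959.
1 − 2Q = 0.914164, giving −¼ ln(0.914164) = 0.022436.
d = 0.417959 + 0.022436 = 0.440395.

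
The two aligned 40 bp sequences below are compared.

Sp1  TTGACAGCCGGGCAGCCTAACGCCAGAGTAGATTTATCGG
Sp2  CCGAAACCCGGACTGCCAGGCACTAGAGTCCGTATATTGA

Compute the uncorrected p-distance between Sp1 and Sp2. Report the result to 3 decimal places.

0.425

The sequences differ at 17 of 40 positions.
p = 17/40 = 0.425.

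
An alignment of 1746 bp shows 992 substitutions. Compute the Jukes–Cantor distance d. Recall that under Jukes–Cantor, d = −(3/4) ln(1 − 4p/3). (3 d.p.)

1.063

p = 992/1746 ≈ 0.568156.
d = −(3/4) ln(1 − 4p/3) = −0.75 ln(1 − 0.757541) = −0.75 ln(0.242459)
  = −0.75 × (-1.416923) = 1.062692 substitutions/site.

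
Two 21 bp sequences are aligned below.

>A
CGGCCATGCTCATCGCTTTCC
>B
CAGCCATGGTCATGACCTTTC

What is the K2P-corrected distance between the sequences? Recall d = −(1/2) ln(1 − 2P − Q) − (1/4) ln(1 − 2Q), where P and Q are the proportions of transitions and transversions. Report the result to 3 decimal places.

Of 21 sites, 4 differences are transitions and 2 are transversions, so P = 4/21 ≈ 0.190476 and Q = 2/21 ≈ 0.095238.
Under the Kimura two-parameter model, d = −½ ln(1 − 2P − Q) − ¼ ln(1 − 2Q).
1 − 2P − Q = 0.52381, giving −½ ln(0.52381) = 0.323313.
1 − 2Q = 0.809524, giving −¼ ln(0.809524) = 0.052827.
d = 0.323313 + 0.052827 = 0.376140.

0.376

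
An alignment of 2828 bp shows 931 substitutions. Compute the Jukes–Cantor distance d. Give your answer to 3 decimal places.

0.433

p = 931/2828 ≈ 0.329208.
d = −(3/4) ln(1 − 4p/3) = −0.75 ln(1 − 0.438944) = −0.75 ln(0.561056)
  = −0.75 × (-0.577935) = 0.433451 substitutions/site.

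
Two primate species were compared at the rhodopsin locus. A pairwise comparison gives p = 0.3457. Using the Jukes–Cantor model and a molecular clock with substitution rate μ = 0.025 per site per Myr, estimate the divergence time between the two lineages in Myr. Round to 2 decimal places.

d = −(3/4) ln(1 − 4p/3) = −0.75 ln(1 − 0.460933) = −0.75 ln(0.539067)
  = −0.75 × (-0.617915) = 0.463436 substitutions/site.
Under a molecular clock d = 2μt, so t = d/(2μ) = 0.463436 / (2 × 0.025) = 9.27 Myr.

9.27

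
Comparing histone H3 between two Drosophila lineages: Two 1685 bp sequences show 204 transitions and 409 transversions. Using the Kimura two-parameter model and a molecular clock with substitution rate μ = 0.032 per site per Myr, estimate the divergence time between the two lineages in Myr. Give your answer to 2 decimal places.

7.78

P = 204/1685 ≈ 0.121068 and Q = 409/1685 ≈ 0.24273.
Under the Kimura two-parameter model, d = −½ ln(1 − 2P − Q) − ¼ ln(1 − 2Q).
1 − 2P − Q = 0.515134, giving −½ ln(0.515134) = 0.331664.
1 − 2Q = 0.51454, giving −¼ ln(0.51454) = 0.166120.
d = 0.331664 + 0.166120 = 0.497784.
Under a molecular clock d = 2μt, so t = d/(2μ) = 0.497784 / (2 × 0.032) = 7.78 Myr.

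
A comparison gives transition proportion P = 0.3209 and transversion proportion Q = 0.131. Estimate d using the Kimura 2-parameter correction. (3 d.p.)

Under the Kimura two-parameter model, d = −½ ln(1 − 2P − Q) − ¼ ln(1 − 2Q).
1 − 2P − Q = 0.2272, giving −½ ln(0.2272) = 0.740962.
1 − 2Q = 0.738, giving −¼ ln(0.738) = 0.075953.
d = 0.740962 + 0.075953 = 0.816915.

0.817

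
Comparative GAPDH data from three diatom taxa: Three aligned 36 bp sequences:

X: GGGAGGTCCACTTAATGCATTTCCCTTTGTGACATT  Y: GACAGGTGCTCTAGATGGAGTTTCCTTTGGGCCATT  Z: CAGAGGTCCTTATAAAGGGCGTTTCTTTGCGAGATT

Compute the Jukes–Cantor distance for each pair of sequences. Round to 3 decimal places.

X–Y: 11/36 sites differ → p ≈ 0.305556, d = −0.75 ln(1 − 0.407408) = 0.392437 ≈ 0.392.
X–Z: 14/36 sites differ → p ≈ 0.388889, d = −0.75 ln(1 − 0.518519) = 0.548166 ≈ 0.548.
Y–Z: 15/36 sites differ → p ≈ 0.416667, d = −0.75 ln(1 − 0.555556) = 0.608198 ≈ 0.608.

d(X,Y) = 0.392, d(X,Z) = 0.548, d(Y,Z) = 0.608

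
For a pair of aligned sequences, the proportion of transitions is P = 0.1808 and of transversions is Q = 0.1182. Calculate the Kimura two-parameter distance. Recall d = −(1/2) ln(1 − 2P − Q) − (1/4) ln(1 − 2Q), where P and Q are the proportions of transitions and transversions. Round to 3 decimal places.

Under the Kimura two-parameter model, d = −½ ln(1 − 2P − Q) − ¼ ln(1 − 2Q).
1 − 2P − Q = 0.5202, giving −½ ln(0.5202) = 0.326771.
1 − 2Q = 0.7636, giving −¼ ln(0.7636) = 0.067428.
d = 0.326771 + 0.067428 = 0.394199.

0.394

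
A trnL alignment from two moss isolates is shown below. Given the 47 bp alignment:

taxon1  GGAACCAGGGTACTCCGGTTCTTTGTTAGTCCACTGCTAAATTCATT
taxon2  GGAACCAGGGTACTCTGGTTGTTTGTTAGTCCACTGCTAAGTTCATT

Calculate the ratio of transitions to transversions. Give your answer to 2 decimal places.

2.00

Transitions are A↔G and C↔T; transversions are all other mismatches.
Transitions: 2. Transversions: 1.
R = 2/1 = 2.00.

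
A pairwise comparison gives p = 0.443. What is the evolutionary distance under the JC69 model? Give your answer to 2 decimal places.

0.67

d = −(3/4) ln(1 − 4p/3) = −0.75 ln(1 − 0.590667) = −0.75 ln(0.409333)
  = −0.75 × (-0.893226) = 0.669920 substitutions/site.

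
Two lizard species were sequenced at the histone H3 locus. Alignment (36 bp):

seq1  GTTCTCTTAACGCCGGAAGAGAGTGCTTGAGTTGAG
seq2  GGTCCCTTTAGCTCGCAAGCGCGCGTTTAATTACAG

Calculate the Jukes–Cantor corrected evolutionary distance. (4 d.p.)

The sequences differ at 15 of 36 sites, so p = 15/36 ≈ 0.416667.
d = −(3/4) ln(1 − 4p/3) = −0.75 ln(1 − 0.555556) = −0.75 ln(0.444444)
  = −0.75 × (-0.810931) = 0.608198 substitutions/site.

0.6082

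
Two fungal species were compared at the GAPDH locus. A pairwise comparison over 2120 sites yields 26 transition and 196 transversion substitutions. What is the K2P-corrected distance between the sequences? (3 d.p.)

0.113

P = 26/2120 ≈ 0.012264 and Q = 196/2120 ≈ 0.092453.
Under the Kimura two-parameter model, d = −½ ln(1 − 2P − Q) − ¼ ln(1 − 2Q).
1 − 2P − Q = 0.883019, giving −½ ln(0.883019) = 0.062204.
1 − 2Q = 0.815094, giving −¼ ln(0.815094) = 0.051113.
d = 0.062204 + 0.051113 = 0.113317.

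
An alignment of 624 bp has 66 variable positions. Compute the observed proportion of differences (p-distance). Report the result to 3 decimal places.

p = 66/624 = 0.105769… ≈ 0.106 (to 3 d.p.).

0.106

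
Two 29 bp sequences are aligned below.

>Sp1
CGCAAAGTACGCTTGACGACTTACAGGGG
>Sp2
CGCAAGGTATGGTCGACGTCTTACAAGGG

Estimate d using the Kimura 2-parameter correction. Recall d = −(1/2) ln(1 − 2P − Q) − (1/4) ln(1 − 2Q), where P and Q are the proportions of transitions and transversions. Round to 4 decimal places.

Of 29 sites, 4 differences are transitions and 2 are transversions, so P = 4/29 ≈ 0.137931 and Q = 2/29 ≈ 0.068966.
Under the Kimura two-parameter model, d = −½ ln(1 − 2P − Q) − ¼ ln(1 − 2Q).
1 − 2P − Q = 0.655172, giving −½ ln(0.655172) = 0.211429.
1 − 2Q = 0.862068, giving −¼ ln(0.862068) = 0.037105.
d = 0.211429 + 0.037105 = 0.248534.

0.2485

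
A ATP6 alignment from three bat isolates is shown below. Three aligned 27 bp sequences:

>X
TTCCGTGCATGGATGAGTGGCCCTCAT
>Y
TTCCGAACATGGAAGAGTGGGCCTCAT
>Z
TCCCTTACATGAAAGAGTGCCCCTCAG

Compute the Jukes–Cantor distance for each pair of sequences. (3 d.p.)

X–Y: 4/27 sites differ → p ≈ 0.148148, d = −0.75 ln(1 − 0.197531) = 0.165047 ≈ 0.165.
X–Z: 7/27 sites differ → p ≈ 0.259259, d = −0.75 ln(1 − 0.345679) = 0.318118 ≈ 0.318.
Y–Z: 7/27 sites differ → p ≈ 0.259259, d = −0.75 ln(1 − 0.345679) = 0.318118 ≈ 0.318.

d(X,Y) = 0.165, d(X,Z) = 0.318, d(Y,Z) = 0.318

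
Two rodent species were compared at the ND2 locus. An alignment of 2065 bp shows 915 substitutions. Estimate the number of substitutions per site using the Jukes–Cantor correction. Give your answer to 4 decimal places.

0.6702

p = 915/2065 ≈ 0.443099.
d = −(3/4) ln(1 − 4p/3) = −0.75 ln(1 − 0.590799) = −0.75 ln(0.409201)
  = −0.75 × (-0.893549) = 0.670162 substitutions/site.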